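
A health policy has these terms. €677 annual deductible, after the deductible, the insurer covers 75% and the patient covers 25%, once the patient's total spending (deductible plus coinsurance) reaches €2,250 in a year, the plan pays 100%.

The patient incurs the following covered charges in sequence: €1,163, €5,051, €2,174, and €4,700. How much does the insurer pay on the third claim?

€1,985.25

Claim 1 — €1,163: €677 finishes the deductible; €486 goes to coinsurance; patient's 25% is €121.50. Patient owes €798.50 (running OOP €798.50). Plan pays €1,163 − €798.50 = €364.50.
Claim 2 — €5,051: 25% coinsurance on €5,051 = €1,262.75. Cost to patient: €1,262.75. OOP to date €2,061.25. Plan pays €5,051 − €1,262.75 = €3,788.25.
Claim 3 — €2,174: deductible met; 25% of €2,174 = €543.50. OOP would hit €2,604.75 > €2,250, so the cap limits the patient to €2,250 − €2,061.25 = €188.75. Plan pays €2,174 − €188.75 = €1,985.25.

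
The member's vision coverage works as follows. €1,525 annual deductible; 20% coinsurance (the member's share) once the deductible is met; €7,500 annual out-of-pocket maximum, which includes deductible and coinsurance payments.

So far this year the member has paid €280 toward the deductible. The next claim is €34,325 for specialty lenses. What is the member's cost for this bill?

€7,220

Deductible still to meet: €1,525 − €280 = €1,245.
After the €1,245 deductible portion, €34,325 − €1,245 = €33,080 is subject to coinsurance.
20% of €33,080 = €6,616 falls to the member.
That puts the member's cost at €1,245 + €6,616 = €7,861 before any cap.
Year-to-date out-of-pocket would reach €280 + €7,861 = €8,141, above the €7,500 maximum, so the member pays only €7,500 − €280 = €7,220.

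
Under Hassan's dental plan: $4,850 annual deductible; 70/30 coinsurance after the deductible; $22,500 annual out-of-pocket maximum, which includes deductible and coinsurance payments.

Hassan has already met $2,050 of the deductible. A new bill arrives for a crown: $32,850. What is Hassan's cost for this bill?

$11,815

Deductible still to meet: $4,850 − $2,050 = $2,800.
After the $2,800 deductible portion, $32,850 − $2,800 = $30,050 is subject to coinsurance.
Patient's 30% share of $30,050 is $9,015.
Patient responsibility before any cap: $2,800 + $9,015 = $11,815.
Year-to-date out-of-pocket becomes $2,050 + $11,815 = $13,865, still under the $22,500 maximum, so no cap applies.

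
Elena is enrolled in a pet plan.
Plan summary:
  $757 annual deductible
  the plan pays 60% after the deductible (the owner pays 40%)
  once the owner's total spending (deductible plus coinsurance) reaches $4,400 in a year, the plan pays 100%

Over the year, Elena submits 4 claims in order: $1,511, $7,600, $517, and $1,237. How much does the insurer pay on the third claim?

Claim 1 ($1,511): $757 finishes the deductible; $754 goes to coinsurance; 40% of $754 = $301.60. Owner owes $1,058.60 (running OOP $1,058.60). Plan pays $1,511 − $1,058.60 = $452.40.
Claim 2 ($7,600): deductible already satisfied, so owner's share is 40% × $7,600 = $3,040. Owner owes $3,040 (running OOP $4,098.60). Plan pays $7,600 − $3,040 = $4,560.
Claim 3 ($517): deductible met; 40% of $517 = $206.80. Cost to owner: $206.80. OOP to date $4,305.40. Insurer: $517 − $206.80 = $310.20.

$310.20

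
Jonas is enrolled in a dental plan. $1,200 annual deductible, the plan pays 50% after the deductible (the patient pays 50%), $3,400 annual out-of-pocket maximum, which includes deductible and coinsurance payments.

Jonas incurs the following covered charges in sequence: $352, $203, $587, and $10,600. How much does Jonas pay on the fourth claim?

$2,258

#1 ($352): fully absorbed by the deductible. Patient pays $352; OOP now $352.
#2 ($203): fully absorbed by the deductible. Patient owes $203 (running OOP $555).
#3 ($587): all of it applies to the deductible. Patient pays $587; OOP now $1,142.
#4 ($10,600): deductible takes $58, $10,542 remains; coinsurance $10,542 × 50% = $5,271. Claim cost before the cap: $58 + $5,271 = $5,329. Adding that to $1,142 gives $6,471, past the $3,400 cap; patient pays only $3,400 − $1,142 = $2,258.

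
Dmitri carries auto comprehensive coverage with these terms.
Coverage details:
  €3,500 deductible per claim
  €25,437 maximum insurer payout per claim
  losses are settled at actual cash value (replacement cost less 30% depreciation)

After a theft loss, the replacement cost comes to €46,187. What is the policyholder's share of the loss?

€20,750

Actual cash value after 30% depreciation: €46,187 × 70% = €32,330.90.
Subtract the deductible: €32,330.90 − €3,500 = €28,830.90.
Since €28,830.90 > €25,437, the payout is capped at €25,437.
Out of pocket: €46,187 − €25,437 = €20,750.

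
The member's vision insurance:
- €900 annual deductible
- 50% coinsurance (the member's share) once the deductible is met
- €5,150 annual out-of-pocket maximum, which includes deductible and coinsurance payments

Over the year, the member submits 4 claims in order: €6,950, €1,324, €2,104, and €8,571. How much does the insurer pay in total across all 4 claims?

Claim 1 — €6,950: €900 to deductible, leaving €6,050; member's 50% is €3,025. Member owes €3,925 (running OOP €3,925). Insurer: €6,950 − €3,925 = €3,025.
Claim 2 — €1,324: 50% coinsurance on €1,324 = €662. Cost to member: €662. OOP to date €4,587. Plan pays €1,324 − €662 = €662.
Claim 3 — €2,104: 50% coinsurance on €2,104 = €1,052. Adding that to €4,587 gives €5,639, past the €5,150 cap; member pays only €5,150 − €4,587 = €563. Insurer: €2,104 − €563 = €1,541.
Claim 4 — €8,571: deductible already satisfied, so member's share is 50% × €8,571 = €4,285.50. Adding that to €5,150 gives €9,435.50, past the €5,150 cap; member pays only €5,150 − €5,150 = €0. Plan pays €8,571 − €0 = €8,571.
Insurer total = bills − member's total = €18,949 − €5,150 = €13,799.

€13,799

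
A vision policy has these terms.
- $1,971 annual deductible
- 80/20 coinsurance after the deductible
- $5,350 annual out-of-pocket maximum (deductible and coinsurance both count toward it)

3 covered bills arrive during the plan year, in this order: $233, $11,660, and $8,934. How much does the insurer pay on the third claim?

$7,539.40

Bill 1, $233: entire amount goes to the deductible. Member pays $233; OOP now $233. Insurer: $233 − $233 = $0.
Bill 2, $11,660: $1,738 finishes the deductible; $9,922 goes to coinsurance; 20% of $9,922 = $1,984.40. Member pays $3,722.40; OOP now $3,955.40. Plan pays $11,660 − $3,722.40 = $7,937.60.
Bill 3, $8,934: 20% coinsurance on $8,934 = $1,786.80. That would push OOP to $5,742.20, over the $5,350 cap, so member pays $5,350 − $3,955.40 = $1,394.60. Insurer: $8,934 − $1,394.60 = $7,539.40.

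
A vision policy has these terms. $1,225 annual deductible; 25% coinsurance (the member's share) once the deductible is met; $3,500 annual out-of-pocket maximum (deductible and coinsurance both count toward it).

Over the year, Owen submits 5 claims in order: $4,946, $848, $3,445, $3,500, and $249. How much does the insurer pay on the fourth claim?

$3,228.50

Claim 1 ($4,946): $1,225 to deductible, leaving $3,721; coinsurance $3,721 × 25% = $930.25. Member owes $2,155.25 (running OOP $2,155.25). Plan pays $4,946 − $2,155.25 = $2,790.75.
Claim 2 ($848): 25% coinsurance on $848 = $212. Member pays $212; OOP now $2,367.25. Plan pays $848 − $212 = $636.
Claim 3 ($3,445): 25% coinsurance on $3,445 = $861.25. Member owes $861.25 (running OOP $3,228.50). Plan pays $3,445 − $861.25 = $2,583.75.
Claim 4 ($3,500): deductible met; 25% of $3,500 = $875. OOP would hit $4,103.50 > $3,500, so the cap limits the member to $3,500 − $3,228.50 = $271.50. Plan pays $3,500 − $271.50 = $3,228.50.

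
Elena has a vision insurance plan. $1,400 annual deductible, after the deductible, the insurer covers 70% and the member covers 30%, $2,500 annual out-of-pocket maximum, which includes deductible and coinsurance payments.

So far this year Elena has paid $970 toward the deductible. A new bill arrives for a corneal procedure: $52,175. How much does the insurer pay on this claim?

$50,645

$970 of the $1,400 deductible is already met, leaving $430.
After the $430 deductible portion, $52,175 − $430 = $51,745 is subject to coinsurance.
30% of $51,745 = $15,523.50 falls to the member.
That puts the member's cost at $430 + $15,523.50 = $15,953.50 before any cap.
Adding $15,953.50 to the $970 already spent would give $16,923.50, which exceeds the $2,500 cap; the member pays just $2,500 − $970 = $1,530.
The plan picks up $52,175 − $1,530 = $50,645.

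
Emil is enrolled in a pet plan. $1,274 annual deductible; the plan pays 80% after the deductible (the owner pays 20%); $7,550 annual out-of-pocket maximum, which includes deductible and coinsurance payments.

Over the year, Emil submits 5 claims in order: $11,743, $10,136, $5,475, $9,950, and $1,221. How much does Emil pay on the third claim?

$1,095

Bill 1, $11,743: $1,274 to deductible, leaving $10,469; 20% of $10,469 = $2,093.80. Owner owes $3,367.80 (running OOP $3,367.80).
Bill 2, $10,136: 20% coinsurance on $10,136 = $2,027.20. Owner pays $2,027.20; OOP now $5,395.
Bill 3, $5,475: deductible met; 20% of $5,475 = $1,095. Owner owes $1,095 (running OOP $6,490).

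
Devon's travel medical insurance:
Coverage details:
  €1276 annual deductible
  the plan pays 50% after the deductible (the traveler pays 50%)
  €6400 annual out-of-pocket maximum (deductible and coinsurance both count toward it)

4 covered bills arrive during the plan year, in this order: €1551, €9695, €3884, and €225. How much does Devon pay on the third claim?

€139

Bill 1, €1551: deductible takes €1276, €275 remains; coinsurance €275 × 50% = €137.50. Traveler pays €1413.50; OOP now €1413.50.
Bill 2, €9695: deductible met; 50% of €9695 = €4847.50. Cost to traveler: €4847.50. OOP to date €6261.
Bill 3, €3884: deductible met; 50% of €3884 = €1942. OOP would hit €8203 > €6400, so the cap limits the traveler to €6400 − €6261 = €139.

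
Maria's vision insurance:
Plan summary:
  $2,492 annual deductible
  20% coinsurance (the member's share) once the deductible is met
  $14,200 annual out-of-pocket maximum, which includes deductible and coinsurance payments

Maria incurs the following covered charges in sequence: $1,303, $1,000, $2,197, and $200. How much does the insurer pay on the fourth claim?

Claim 1 — $1,303: fully absorbed by the deductible. Cost to member: $1,303. OOP to date $1,303. Insurer: $1,303 − $1,303 = $0.
Claim 2 — $1,000: fully absorbed by the deductible. Member pays $1,000; OOP now $2,303. Plan pays $1,000 − $1,000 = $0.
Claim 3 — $2,197: $189 finishes the deductible; $2,008 goes to coinsurance; 20% of $2,008 = $401.60. Cost to member: $590.60. OOP to date $2,893.60. Insurer: $2,197 − $590.60 = $1,606.40.
Claim 4 — $200: deductible met; 20% of $200 = $40. Member pays $40; OOP now $2,933.60. Insurer: $200 − $40 = $160.

$160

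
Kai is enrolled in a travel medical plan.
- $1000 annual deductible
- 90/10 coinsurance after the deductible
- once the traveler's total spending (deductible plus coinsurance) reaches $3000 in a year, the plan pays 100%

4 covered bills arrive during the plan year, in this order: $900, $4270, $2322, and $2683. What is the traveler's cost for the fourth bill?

$268.30

Claim 1 — $900: all of it applies to the deductible. Cost to traveler: $900. OOP to date $900.
Claim 2 — $4270: $100 to deductible, leaving $4170; traveler's 10% is $417. Traveler pays $517; OOP now $1417.
Claim 3 — $2322: 10% coinsurance on $2322 = $232.20. Cost to traveler: $232.20. OOP to date $1649.20.
Claim 4 — $2683: 10% coinsurance on $2683 = $268.30. Cost to traveler: $268.30. OOP to date $1917.50.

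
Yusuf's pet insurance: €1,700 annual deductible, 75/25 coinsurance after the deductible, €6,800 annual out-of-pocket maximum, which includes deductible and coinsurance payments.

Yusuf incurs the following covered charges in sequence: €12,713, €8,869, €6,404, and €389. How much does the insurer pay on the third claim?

€6,274.50

#1 (€12,713): deductible takes €1,700, €11,013 remains; 25% of €11,013 = €2,753.25. Owner pays €4,453.25; OOP now €4,453.25. Plan pays €12,713 − €4,453.25 = €8,259.75.
#2 (€8,869): deductible already satisfied, so owner's share is 25% × €8,869 = €2,217.25. Owner pays €2,217.25; OOP now €6,670.50. Insurer: €8,869 − €2,217.25 = €6,651.75.
#3 (€6,404): deductible met; 25% of €6,404 = €1,601. Adding that to €6,670.50 gives €8,271.50, past the €6,800 cap; owner pays only €6,800 − €6,670.50 = €129.50. Plan pays €6,404 − €129.50 = €6,274.50.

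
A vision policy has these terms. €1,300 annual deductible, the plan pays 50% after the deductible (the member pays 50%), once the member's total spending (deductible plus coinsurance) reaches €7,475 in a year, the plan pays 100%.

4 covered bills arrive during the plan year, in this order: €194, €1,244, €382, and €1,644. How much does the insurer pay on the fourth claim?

#1 (€194): all of it applies to the deductible. Member owes €194 (running OOP €194). Plan pays €194 − €194 = €0.
#2 (€1,244): €1,106 to deductible, leaving €138; member's 50% is €69. Member owes €1,175 (running OOP €1,369). Insurer: €1,244 − €1,175 = €69.
#3 (€382): deductible already satisfied, so member's share is 50% × €382 = €191. Cost to member: €191. OOP to date €1,560. Insurer: €382 − €191 = €191.
#4 (€1,644): deductible already satisfied, so member's share is 50% × €1,644 = €822. Cost to member: €822. OOP to date €2,382. Insurer: €1,644 − €822 = €822.

€822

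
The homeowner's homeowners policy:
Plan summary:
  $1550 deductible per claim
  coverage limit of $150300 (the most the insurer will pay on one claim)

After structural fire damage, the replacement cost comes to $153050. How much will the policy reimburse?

$150300

Less the $1550 deductible: $153050 − $1550 = $151500.
Since $151500 > $150300, the payout is capped at $150300.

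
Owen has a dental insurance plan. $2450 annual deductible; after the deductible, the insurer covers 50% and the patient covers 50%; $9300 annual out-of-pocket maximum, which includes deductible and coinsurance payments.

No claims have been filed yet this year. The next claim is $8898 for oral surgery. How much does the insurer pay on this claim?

$3224

Nothing has been paid toward the $2450 deductible, so the first $2450 of this charge is applied there.
After the $2450 deductible portion, $8898 − $2450 = $6448 is subject to coinsurance.
Coinsurance: $6448 × 50% = $3224.
So the patient owes $2450 + $3224 = $5674 before any cap.
Year-to-date out-of-pocket becomes $0 + $5674 = $5674, still under the $9300 maximum, so no cap applies.
Insurer pays the balance: $8898 − $5674 = $3224.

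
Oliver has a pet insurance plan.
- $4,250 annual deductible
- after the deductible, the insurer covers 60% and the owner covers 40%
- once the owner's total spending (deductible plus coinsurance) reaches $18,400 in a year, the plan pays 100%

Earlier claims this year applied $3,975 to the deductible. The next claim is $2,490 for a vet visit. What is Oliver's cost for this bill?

$1,161

Deductible still to meet: $4,250 − $3,975 = $275.
The remaining $2,215 (= $2,490 − $275) moves to coinsurance.
40% of $2,215 = $886 falls to the owner.
Owner responsibility before any cap: $275 + $886 = $1,161.
Cumulative spending $3,975 + $1,161 = $5,136 stays under the $18,400 maximum.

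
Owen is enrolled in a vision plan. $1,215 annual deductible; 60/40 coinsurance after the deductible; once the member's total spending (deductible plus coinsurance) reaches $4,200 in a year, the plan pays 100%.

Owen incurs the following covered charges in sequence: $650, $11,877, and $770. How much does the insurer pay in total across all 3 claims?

$9,097

Bill 1, $650: all of it applies to the deductible. Member pays $650; OOP now $650. Plan pays $650 − $650 = $0.
Bill 2, $11,877: deductible takes $565, $11,312 remains; 40% of $11,312 = $4,524.80. Claim cost before the cap: $565 + $4,524.80 = $5,089.80. Adding that to $650 gives $5,739.80, past the $4,200 cap; member pays only $4,200 − $650 = $3,550. Insurer: $11,877 − $3,550 = $8,327.
Bill 3, $770: deductible met; 40% of $770 = $308. That would push OOP to $4,508, over the $4,200 cap, so member pays $4,200 − $4,200 = $0. Plan pays $770 − $0 = $770.
Insurer total: $0 + $8,327 + $770 = $9,097.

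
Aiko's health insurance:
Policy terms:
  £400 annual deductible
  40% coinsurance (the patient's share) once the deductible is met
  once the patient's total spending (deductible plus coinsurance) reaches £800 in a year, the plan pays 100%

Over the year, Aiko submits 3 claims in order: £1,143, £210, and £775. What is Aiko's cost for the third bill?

Claim 1 — £1,143: £400 finishes the deductible; £743 goes to coinsurance; patient's 40% is £297.20. Patient owes £697.20 (running OOP £697.20).
Claim 2 — £210: deductible met; 40% of £210 = £84. Patient owes £84 (running OOP £781.20).
Claim 3 — £775: 40% coinsurance on £775 = £310. Adding that to £781.20 gives £1,091.20, past the £800 cap; patient pays only £800 − £781.20 = £18.80.

£18.80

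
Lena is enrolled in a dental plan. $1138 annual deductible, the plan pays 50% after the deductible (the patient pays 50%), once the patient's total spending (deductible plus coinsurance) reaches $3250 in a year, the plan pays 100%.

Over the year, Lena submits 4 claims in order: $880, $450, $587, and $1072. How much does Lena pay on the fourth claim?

Claim 1 — $880: fully absorbed by the deductible. Cost to patient: $880. OOP to date $880.
Claim 2 — $450: $258 finishes the deductible; $192 goes to coinsurance; 50% of $192 = $96. Cost to patient: $354. OOP to date $1234.
Claim 3 — $587: deductible met; 50% of $587 = $293.50. Patient pays $293.50; OOP now $1527.50.
Claim 4 — $1072: deductible already satisfied, so patient's share is 50% × $1072 = $536. Cost to patient: $536. OOP to date $2063.50.

$536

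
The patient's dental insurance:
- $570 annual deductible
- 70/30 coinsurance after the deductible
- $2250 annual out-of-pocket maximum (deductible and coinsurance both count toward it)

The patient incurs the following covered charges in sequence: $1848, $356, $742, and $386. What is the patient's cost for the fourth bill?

#1 ($1848): $570 finishes the deductible; $1278 goes to coinsurance; patient's 30% is $383.40. Cost to patient: $953.40. OOP to date $953.40.
#2 ($356): deductible already satisfied, so patient's share is 30% × $356 = $106.80. Cost to patient: $106.80. OOP to date $1060.20.
#3 ($742): deductible met; 30% of $742 = $222.60. Cost to patient: $222.60. OOP to date $1282.80.
#4 ($386): deductible already satisfied, so patient's share is 30% × $386 = $115.80. Patient pays $115.80; OOP now $1398.60.

$115.80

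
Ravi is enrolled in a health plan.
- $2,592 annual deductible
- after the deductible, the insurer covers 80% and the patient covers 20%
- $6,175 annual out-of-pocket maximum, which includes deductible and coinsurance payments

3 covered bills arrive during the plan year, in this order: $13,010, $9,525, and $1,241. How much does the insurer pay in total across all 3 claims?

$17,601

Bill 1, $13,010: $2,592 to deductible, leaving $10,418; coinsurance $10,418 × 20% = $2,083.60. Cost to patient: $4,675.60. OOP to date $4,675.60. Plan pays $13,010 − $4,675.60 = $8,334.40.
Bill 2, $9,525: deductible already satisfied, so patient's share is 20% × $9,525 = $1,905. That would push OOP to $6,580.60, over the $6,175 cap, so patient pays $6,175 − $4,675.60 = $1,499.40. Plan pays $9,525 − $1,499.40 = $8,025.60.
Bill 3, $1,241: 20% coinsurance on $1,241 = $248.20. OOP would hit $6,423.20 > $6,175, so the cap limits the patient to $6,175 − $6,175 = $0. Plan pays $1,241 − $0 = $1,241.
Insurer total: $8,334.40 + $8,025.60 + $1,241 = $17,601.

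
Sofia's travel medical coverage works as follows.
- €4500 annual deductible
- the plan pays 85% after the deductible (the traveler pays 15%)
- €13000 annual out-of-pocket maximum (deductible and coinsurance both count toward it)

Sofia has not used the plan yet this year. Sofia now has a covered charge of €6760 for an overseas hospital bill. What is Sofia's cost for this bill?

Nothing has been paid toward the €4500 deductible, so the first €4500 of this charge is applied there.
The remaining €2260 (= €6760 − €4500) moves to coinsurance.
Coinsurance: €2260 × 15% = €339.
So the traveler owes €4500 + €339 = €4839 before any cap.
Cumulative spending €0 + €4839 = €4839 stays under the €13000 maximum.

€4839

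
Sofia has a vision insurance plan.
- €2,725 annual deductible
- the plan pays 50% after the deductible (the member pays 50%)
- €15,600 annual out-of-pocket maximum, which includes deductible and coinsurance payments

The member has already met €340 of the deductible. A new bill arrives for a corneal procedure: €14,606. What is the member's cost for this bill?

€340 of the €2,725 deductible is already met, leaving €2,385.
That leaves €14,606 − €2,385 = €12,221 for coinsurance.
Coinsurance: €12,221 × 50% = €6,110.50.
That puts the member's cost at €2,385 + €6,110.50 = €8,495.50 before any cap.
Cumulative spending €340 + €8,495.50 = €8,835.50 stays under the €15,600 maximum.

€8,495.50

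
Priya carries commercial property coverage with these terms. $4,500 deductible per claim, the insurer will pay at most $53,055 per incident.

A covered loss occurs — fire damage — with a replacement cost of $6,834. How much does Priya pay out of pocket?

$4,500

Less the $4,500 deductible: $6,834 − $4,500 = $2,334.
$2,334 is within the $53,055 limit, so the insurer pays $2,334.
Out of pocket: $6,834 − $2,334 = $4,500.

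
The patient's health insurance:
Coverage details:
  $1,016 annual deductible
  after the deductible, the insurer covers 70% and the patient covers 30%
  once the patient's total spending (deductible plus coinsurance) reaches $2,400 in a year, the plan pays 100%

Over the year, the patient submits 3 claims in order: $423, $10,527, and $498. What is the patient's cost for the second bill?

$1,977

Claim 1 — $423: all of it applies to the deductible. Patient pays $423; OOP now $423.
Claim 2 — $10,527: $593 to deductible, leaving $9,934; coinsurance $9,934 × 30% = $2,980.20. Claim cost before the cap: $593 + $2,980.20 = $3,573.20. That would push OOP to $3,996.20, over the $2,400 cap, so patient pays $2,400 − $423 = $1,977.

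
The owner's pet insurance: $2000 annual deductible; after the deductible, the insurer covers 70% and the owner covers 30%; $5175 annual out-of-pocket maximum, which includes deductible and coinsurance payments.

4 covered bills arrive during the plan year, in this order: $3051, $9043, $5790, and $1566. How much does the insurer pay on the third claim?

Bill 1, $3051: $2000 finishes the deductible; $1051 goes to coinsurance; owner's 30% is $315.30. Owner owes $2315.30 (running OOP $2315.30). Insurer: $3051 − $2315.30 = $735.70.
Bill 2, $9043: 30% coinsurance on $9043 = $2712.90. Owner owes $2712.90 (running OOP $5028.20). Insurer: $9043 − $2712.90 = $6330.10.
Bill 3, $5790: deductible already satisfied, so owner's share is 30% × $5790 = $1737. Adding that to $5028.20 gives $6765.20, past the $5175 cap; owner pays only $5175 − $5028.20 = $146.80. Plan pays $5790 − $146.80 = $5643.20.

$5643.20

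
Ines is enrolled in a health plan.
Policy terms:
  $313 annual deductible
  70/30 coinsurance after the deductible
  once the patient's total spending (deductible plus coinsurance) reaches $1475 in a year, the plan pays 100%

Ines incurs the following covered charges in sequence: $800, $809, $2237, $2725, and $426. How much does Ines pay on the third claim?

$671.10

#1 ($800): $313 to deductible, leaving $487; coinsurance $487 × 30% = $146.10. Cost to patient: $459.10. OOP to date $459.10.
#2 ($809): deductible met; 30% of $809 = $242.70. Cost to patient: $242.70. OOP to date $701.80.
#3 ($2237): deductible met; 30% of $2237 = $671.10. Patient owes $671.10 (running OOP $1372.90).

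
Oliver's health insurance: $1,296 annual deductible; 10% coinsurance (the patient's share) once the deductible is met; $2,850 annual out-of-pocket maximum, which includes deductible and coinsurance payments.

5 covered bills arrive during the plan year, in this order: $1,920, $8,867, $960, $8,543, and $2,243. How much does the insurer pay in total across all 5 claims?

#1 ($1,920): $1,296 finishes the deductible; $624 goes to coinsurance; 10% of $624 = $62.40. Patient owes $1,358.40 (running OOP $1,358.40). Insurer: $1,920 − $1,358.40 = $561.60.
#2 ($8,867): deductible met; 10% of $8,867 = $886.70. Cost to patient: $886.70. OOP to date $2,245.10. Plan pays $8,867 − $886.70 = $7,980.30.
#3 ($960): 10% coinsurance on $960 = $96. Patient pays $96; OOP now $2,341.10. Insurer: $960 − $96 = $864.
#4 ($8,543): deductible already satisfied, so patient's share is 10% × $8,543 = $854.30. Adding that to $2,341.10 gives $3,195.40, past the $2,850 cap; patient pays only $2,850 − $2,341.10 = $508.90. Plan pays $8,543 − $508.90 = $8,034.10.
#5 ($2,243): 10% coinsurance on $2,243 = $224.30. Adding that to $2,850 gives $3,074.30, past the $2,850 cap; patient pays only $2,850 − $2,850 = $0. Insurer: $2,243 − $0 = $2,243.
Insurer total = bills − patient's total = $22,533 − $2,850 = $19,683.

$19,683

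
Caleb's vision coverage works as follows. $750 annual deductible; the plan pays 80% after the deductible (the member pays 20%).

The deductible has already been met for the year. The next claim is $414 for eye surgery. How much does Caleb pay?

With the deductible met, the entire $414 is subject to coinsurance.
Member's 20% share of $414 is $82.80.

$82.80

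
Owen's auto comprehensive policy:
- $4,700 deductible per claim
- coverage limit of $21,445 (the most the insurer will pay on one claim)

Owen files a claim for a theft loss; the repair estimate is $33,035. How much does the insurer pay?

After the deductible, $33,035 − $4,700 = $28,335 remains.
$28,335 exceeds the $21,445 limit, so the insurer pays the limit: $21,445.

$21,445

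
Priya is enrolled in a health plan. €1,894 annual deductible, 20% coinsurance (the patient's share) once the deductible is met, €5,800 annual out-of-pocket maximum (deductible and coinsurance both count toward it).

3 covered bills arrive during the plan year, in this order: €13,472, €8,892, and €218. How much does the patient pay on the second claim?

Claim 1 — €13,472: deductible takes €1,894, €11,578 remains; coinsurance €11,578 × 20% = €2,315.60. Patient owes €4,209.60 (running OOP €4,209.60).
Claim 2 — €8,892: deductible met; 20% of €8,892 = €1,778.40. OOP would hit €5,988 > €5,800, so the cap limits the patient to €5,800 − €4,209.60 = €1,590.40.

€1,590.40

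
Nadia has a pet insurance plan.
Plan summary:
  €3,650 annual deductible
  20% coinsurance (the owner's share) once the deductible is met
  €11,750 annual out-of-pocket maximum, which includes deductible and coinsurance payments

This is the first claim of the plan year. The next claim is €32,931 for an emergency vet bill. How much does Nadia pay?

Nothing has been paid toward the €3,650 deductible, so the first €3,650 of this charge is applied there.
That leaves €32,931 − €3,650 = €29,281 for coinsurance.
Coinsurance: €29,281 × 20% = €5,856.20.
That puts the owner's cost at €3,650 + €5,856.20 = €9,506.20 before any cap.
Total out-of-pocket so far would be €0 + €9,506.20 = €9,506.20, below the €11,750 cap — no reduction.

€9,506.20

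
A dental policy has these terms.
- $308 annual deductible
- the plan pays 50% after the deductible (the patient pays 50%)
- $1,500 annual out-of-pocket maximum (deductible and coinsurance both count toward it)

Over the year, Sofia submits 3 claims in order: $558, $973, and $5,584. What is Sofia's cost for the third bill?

$580.50

Claim 1 — $558: deductible takes $308, $250 remains; patient's 50% is $125. Cost to patient: $433. OOP to date $433.
Claim 2 — $973: deductible already satisfied, so patient's share is 50% × $973 = $486.50. Patient owes $486.50 (running OOP $919.50).
Claim 3 — $5,584: deductible met; 50% of $5,584 = $2,792. OOP would hit $3,711.50 > $1,500, so the cap limits the patient to $1,500 − $919.50 = $580.50.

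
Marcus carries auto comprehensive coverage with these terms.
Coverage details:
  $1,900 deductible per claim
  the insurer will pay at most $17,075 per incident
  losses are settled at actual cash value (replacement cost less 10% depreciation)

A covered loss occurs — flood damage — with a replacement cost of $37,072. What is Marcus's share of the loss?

$19,997

Depreciate 10%: the covered value is $37,072 × 0.9 = $33,364.80.
After the deductible, $33,364.80 − $1,900 = $31,464.80 remains.
$31,464.80 exceeds the $17,075 limit, so the insurer pays the limit: $17,075.
Out of pocket: $37,072 − $17,075 = $19,997.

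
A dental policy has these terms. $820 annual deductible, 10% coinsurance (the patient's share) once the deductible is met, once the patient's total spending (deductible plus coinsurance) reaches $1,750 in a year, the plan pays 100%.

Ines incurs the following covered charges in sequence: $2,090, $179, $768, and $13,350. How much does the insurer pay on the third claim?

Claim 1 ($2,090): $820 to deductible, leaving $1,270; coinsurance $1,270 × 10% = $127. Patient owes $947 (running OOP $947). Plan pays $2,090 − $947 = $1,143.
Claim 2 ($179): deductible met; 10% of $179 = $17.90. Patient pays $17.90; OOP now $964.90. Plan pays $179 − $17.90 = $161.10.
Claim 3 ($768): 10% coinsurance on $768 = $76.80. Patient owes $76.80 (running OOP $1,041.70). Plan pays $768 − $76.80 = $691.20.

$691.20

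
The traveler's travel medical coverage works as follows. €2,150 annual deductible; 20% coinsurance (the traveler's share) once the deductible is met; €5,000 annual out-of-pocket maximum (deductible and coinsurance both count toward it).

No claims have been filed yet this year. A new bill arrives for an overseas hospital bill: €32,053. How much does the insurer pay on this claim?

€27,053

Deductible not yet touched, so the first €2,150 of the bill goes to the deductible.
The remaining €29,903 (= €32,053 − €2,150) moves to coinsurance.
20% of €29,903 = €5,980.60 falls to the traveler.
So the traveler owes €2,150 + €5,980.60 = €8,130.60 before any cap.
Adding €8,130.60 to the €0 already spent would give €8,130.60, which exceeds the €5,000 cap; the traveler pays just €5,000 − €0 = €5,000.
Insurer pays the balance: €32,053 − €5,000 = €27,053.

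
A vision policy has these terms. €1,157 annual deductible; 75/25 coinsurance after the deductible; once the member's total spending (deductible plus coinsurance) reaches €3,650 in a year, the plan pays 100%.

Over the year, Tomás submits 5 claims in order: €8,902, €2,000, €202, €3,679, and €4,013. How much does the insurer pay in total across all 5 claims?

Bill 1, €8,902: €1,157 to deductible, leaving €7,745; 25% of €7,745 = €1,936.25. Member pays €3,093.25; OOP now €3,093.25. Plan pays €8,902 − €3,093.25 = €5,808.75.
Bill 2, €2,000: deductible met; 25% of €2,000 = €500. Member pays €500; OOP now €3,593.25. Plan pays €2,000 − €500 = €1,500.
Bill 3, €202: deductible met; 25% of €202 = €50.50. Member pays €50.50; OOP now €3,643.75. Plan pays €202 − €50.50 = €151.50.
Bill 4, €3,679: 25% coinsurance on €3,679 = €919.75. OOP would hit €4,563.50 > €3,650, so the cap limits the member to €3,650 − €3,643.75 = €6.25. Plan pays €3,679 − €6.25 = €3,672.75.
Bill 5, €4,013: 25% coinsurance on €4,013 = €1,003.25. Adding that to €3,650 gives €4,653.25, past the €3,650 cap; member pays only €3,650 − €3,650 = €0. Insurer: €4,013 − €0 = €4,013.
Insurer total = bills − member's total = €18,796 − €3,650 = €15,146.

€15,146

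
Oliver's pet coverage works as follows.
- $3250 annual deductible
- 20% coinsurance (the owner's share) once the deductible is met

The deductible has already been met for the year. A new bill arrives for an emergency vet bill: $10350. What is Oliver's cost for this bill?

$2070

With the deductible met, the entire $10350 is subject to coinsurance.
20% of $10350 = $2070 falls to the owner.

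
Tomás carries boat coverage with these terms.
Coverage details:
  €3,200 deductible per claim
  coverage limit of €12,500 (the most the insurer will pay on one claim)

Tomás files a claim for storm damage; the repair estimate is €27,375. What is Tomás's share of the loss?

€14,875

Subtract the deductible: €27,375 − €3,200 = €24,175.
Since €24,175 > €12,500, the payout is capped at €12,500.
Owner's share is the uncovered remainder: €27,375 − €12,500 = €14,875.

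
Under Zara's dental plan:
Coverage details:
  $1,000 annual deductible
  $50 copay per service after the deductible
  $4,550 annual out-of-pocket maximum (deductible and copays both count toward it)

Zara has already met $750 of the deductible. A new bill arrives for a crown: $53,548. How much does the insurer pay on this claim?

$53,248

Remaining deductible: $1,000 − $750 = $250.
That leaves $53,548 − $250 = $53,298 for the copay.
Copay on this service: $50.
So the patient owes $250 + $50 = $300 before any cap.
Total out-of-pocket so far would be $750 + $300 = $1,050, below the $4,550 cap — no reduction.
Insurer pays the balance: $53,548 − $300 = $53,248.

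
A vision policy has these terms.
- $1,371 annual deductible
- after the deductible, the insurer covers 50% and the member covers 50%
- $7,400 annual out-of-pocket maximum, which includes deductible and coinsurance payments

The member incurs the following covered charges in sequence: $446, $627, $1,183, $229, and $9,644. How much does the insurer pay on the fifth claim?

Claim 1 ($446): fully absorbed by the deductible. Cost to member: $446. OOP to date $446. Plan pays $446 − $446 = $0.
Claim 2 ($627): all of it applies to the deductible. Member owes $627 (running OOP $1,073). Insurer: $627 − $627 = $0.
Claim 3 ($1,183): deductible takes $298, $885 remains; 50% of $885 = $442.50. Cost to member: $740.50. OOP to date $1,813.50. Plan pays $1,183 − $740.50 = $442.50.
Claim 4 ($229): deductible met; 50% of $229 = $114.50. Member pays $114.50; OOP now $1,928. Insurer: $229 − $114.50 = $114.50.
Claim 5 ($9,644): deductible met; 50% of $9,644 = $4,822. Member pays $4,822; OOP now $6,750. Insurer: $9,644 − $4,822 = $4,822.

$4,822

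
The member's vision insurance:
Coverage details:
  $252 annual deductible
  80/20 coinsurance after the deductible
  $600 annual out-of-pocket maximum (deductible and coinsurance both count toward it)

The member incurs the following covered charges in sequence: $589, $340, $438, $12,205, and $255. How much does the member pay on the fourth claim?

$125

Claim 1 — $589: deductible takes $252, $337 remains; 20% of $337 = $67.40. Member pays $319.40; OOP now $319.40.
Claim 2 — $340: deductible already satisfied, so member's share is 20% × $340 = $68. Member pays $68; OOP now $387.40.
Claim 3 — $438: deductible already satisfied, so member's share is 20% × $438 = $87.60. Member owes $87.60 (running OOP $475).
Claim 4 — $12,205: 20% coinsurance on $12,205 = $2,441. Adding that to $475 gives $2,916, past the $600 cap; member pays only $600 − $475 = $125.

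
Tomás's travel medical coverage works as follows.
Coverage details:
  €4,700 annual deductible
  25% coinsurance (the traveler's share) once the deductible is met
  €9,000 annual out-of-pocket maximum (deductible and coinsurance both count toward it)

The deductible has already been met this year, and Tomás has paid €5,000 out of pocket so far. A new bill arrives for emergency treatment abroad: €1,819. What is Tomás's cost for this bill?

€454.75

The deductible is already satisfied, so the full bill goes to coinsurance.
Coinsurance: €1,819 × 25% = €454.75.
Cumulative spending €5,000 + €454.75 = €5,454.75 stays under the €9,000 maximum.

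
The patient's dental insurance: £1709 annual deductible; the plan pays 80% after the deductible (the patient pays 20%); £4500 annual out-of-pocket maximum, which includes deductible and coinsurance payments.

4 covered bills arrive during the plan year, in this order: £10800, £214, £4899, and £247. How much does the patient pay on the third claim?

#1 (£10800): deductible takes £1709, £9091 remains; coinsurance £9091 × 20% = £1818.20. Patient pays £3527.20; OOP now £3527.20.
#2 (£214): 20% coinsurance on £214 = £42.80. Cost to patient: £42.80. OOP to date £3570.
#3 (£4899): deductible already satisfied, so patient's share is 20% × £4899 = £979.80. That would push OOP to £4549.80, over the £4500 cap, so patient pays £4500 − £3570 = £930.

£930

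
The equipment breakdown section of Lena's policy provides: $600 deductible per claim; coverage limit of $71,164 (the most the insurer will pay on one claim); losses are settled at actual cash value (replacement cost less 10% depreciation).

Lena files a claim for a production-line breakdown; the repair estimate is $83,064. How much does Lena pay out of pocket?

$11,900

At 10% depreciation, ACV = $83,064 − $8,306.40 = $74,757.60.
After the deductible, $74,757.60 − $600 = $74,157.60 remains.
The $71,164 per-incident cap binds; insurer pays $71,164.
Business owner's share is the uncovered remainder: $83,064 − $71,164 = $11,900.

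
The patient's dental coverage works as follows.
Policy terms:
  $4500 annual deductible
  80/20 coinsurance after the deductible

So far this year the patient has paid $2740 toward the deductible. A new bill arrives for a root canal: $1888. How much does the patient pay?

$1785.60

Remaining deductible: $4500 − $2740 = $1760.
After the $1760 deductible portion, $1888 − $1760 = $128 is subject to coinsurance.
20% of $128 = $25.60 falls to the patient.
So the patient owes $1760 + $25.60 = $1785.60.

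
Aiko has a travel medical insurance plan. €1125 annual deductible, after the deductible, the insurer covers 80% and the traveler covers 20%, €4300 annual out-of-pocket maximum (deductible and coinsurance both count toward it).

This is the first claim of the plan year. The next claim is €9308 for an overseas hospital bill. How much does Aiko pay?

€2761.60

Deductible not yet touched, so the first €1125 of the bill goes to the deductible.
The remaining €8183 (= €9308 − €1125) moves to coinsurance.
20% of €8183 = €1636.60 falls to the traveler.
Traveler responsibility before any cap: €1125 + €1636.60 = €2761.60.
Year-to-date out-of-pocket becomes €0 + €2761.60 = €2761.60, still under the €4300 maximum, so no cap applies.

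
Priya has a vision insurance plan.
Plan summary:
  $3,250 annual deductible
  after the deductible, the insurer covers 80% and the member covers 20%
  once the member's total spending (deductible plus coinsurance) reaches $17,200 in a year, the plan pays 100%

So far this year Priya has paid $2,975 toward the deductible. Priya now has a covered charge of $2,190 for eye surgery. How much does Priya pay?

$658

Deductible still to meet: $3,250 − $2,975 = $275.
After the $275 deductible portion, $2,190 − $275 = $1,915 is subject to coinsurance.
20% of $1,915 = $383 falls to the member.
Member responsibility before any cap: $275 + $383 = $658.
Year-to-date out-of-pocket becomes $2,975 + $658 = $3,633, still under the $17,200 maximum, so no cap applies.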